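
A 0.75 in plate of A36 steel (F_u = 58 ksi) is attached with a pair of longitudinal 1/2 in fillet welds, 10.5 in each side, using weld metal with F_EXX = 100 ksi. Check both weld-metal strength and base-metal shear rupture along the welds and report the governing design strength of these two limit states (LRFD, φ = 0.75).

t_e = 0.707 × 0.5 = 0.3535 in; L = 21 in.
Weld metal: φR_n = 0.75 × 0.6 × 100 × 0.3535 × 21 = 334.1 kips.
Base metal (shear rupture): φR_n = 0.75 × 0.6 × 58 × 0.75 × 21 = 411.1 kips.
Governing: weld metal.

φR_n ≈ 334 kips (weld metal governs)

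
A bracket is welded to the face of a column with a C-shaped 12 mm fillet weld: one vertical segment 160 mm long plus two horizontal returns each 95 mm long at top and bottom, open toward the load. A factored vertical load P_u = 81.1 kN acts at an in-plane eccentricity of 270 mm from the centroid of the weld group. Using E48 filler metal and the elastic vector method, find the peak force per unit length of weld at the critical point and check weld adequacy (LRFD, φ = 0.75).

f_max ≈ 1380 N/mm; adequate

E48XX → F_EXX = 480 MPa.
Total weld length L_w = 350 mm. Treat welds as unit-width lines.
Centroid: x̄ = 2×95×47.5 / 350 = 25.79 mm from the vertical weld.
Polar moment about centroid: J = I_x + I_y = [160³/12 + 2×95×80²] + [160×25.79² + 2(95³/12 + 95×21.71²)] = 1896000 mm³.
Direct shear f_v = P/L_w = 81.1×10³ / 350 = 231.7 N/mm (vertical).
Torsion M = P·e = 81.1×10³ × 270 = 21897000 N·mm.
Critical point at (x, y) = (69.21, 80) from centroid. f_tx = M·y/J = 923.8 N/mm; f_ty = M·x/J = 799.3 N/mm.
Resultant f_max = √[f_tx² + (f_v + f_ty)²] = √[923.8² + (231.7 + 799.3)²] = 1384 N/mm.
Capacity per unit length: φr_n = 0.75 × 0.6 × 480 × (0.707 × 12) = 1833 N/mm.
1384 ≤ 1833 → adequate.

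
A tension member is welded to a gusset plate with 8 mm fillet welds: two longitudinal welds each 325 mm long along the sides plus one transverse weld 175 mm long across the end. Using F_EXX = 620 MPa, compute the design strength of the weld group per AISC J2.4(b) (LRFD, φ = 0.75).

φR_n ≈ 1300 kN

t_e = 0.707 × 8 = 5.656 mm.
R_nwl = 0.6 × 620 × 5.656 × 650 × 10⁻³ = 1368 kN (longitudinal, 2 welds).
R_nwt = 0.6 × 620 × 5.656 × 175 × 10⁻³ = 368.2 kN (transverse, base value).
(i) R_nwl + R_nwt = 1736 kN; (ii) 0.85 R_nwl + 1.5 R_nwt = 1715 kN.
R_n = max = 1736 kN [governs: (i)]; φR_n = 1302 kN.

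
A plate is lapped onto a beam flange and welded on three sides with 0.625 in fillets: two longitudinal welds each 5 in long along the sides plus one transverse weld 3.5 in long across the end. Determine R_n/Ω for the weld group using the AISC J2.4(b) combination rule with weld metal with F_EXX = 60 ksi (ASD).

R_n/Ω ≈ 109 kips

t_e = 0.707 × 0.625 = 0.4419 in.
R_nwl = 0.6 × 60 × 0.4419 × 10 = 159.1 kips (longitudinal, 2 welds).
R_nwt = 0.6 × 60 × 0.4419 × 3.5 = 55.68 kips (transverse, base value).
(i) R_nwl + R_nwt = 214.8 kips; (ii) 0.85 R_nwl + 1.5 R_nwt = 218.7 kips.
R_n = max = 218.7 kips [governs: (ii)]; R_n/Ω = 109.4 kips.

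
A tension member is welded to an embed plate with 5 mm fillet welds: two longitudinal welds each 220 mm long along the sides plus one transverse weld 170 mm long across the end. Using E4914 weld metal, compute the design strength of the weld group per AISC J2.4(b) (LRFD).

φR_n ≈ 490 kN

E49XX → F_EXX = 490 MPa.
t_e = 0.707 × 5 = 3.535 mm.
R_nwl = 0.6 × 490 × 3.535 × 440 × 10⁻³ = 457.3 kN (longitudinal, 2 welds).
R_nwt = 0.6 × 490 × 3.535 × 170 × 10⁻³ = 176.7 kN (transverse, base value).
(i) R_nwl + R_nwt = 634 kN; (ii) 0.85 R_nwl + 1.5 R_nwt = 653.7 kN.
R_n = max = 653.7 kN [governs: (ii)]; φR_n = 490.3 kN.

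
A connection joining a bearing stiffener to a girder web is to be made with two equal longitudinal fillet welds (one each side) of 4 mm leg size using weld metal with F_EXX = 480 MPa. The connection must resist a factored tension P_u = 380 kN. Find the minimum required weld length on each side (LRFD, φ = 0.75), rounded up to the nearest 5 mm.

Throat t_e = 0.707 × 4 = 2.828 mm.
φr_n = 0.75 × 0.6 × 480 × 2.828 × 10⁻³ = 0.6108 kN/mm.
L_req = P_u / φr_n = 380 / 0.6108 = 622.1 mm total.
Per side: 622.1 / 2 = 311 mm.
Round up → use L = 315 mm on each side.

L = 315 mm on each side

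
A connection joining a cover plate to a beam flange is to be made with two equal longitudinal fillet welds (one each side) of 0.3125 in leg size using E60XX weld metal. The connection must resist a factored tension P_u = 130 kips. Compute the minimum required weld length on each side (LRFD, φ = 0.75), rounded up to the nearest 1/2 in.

E60XX → F_EXX = 60 ksi.
Throat t_e = 0.707 × 0.3125 = 0.2209 in.
φr_n = 0.75 × 0.6 × 60 × 0.2209 = 5.965 kips/in.
L_req = P_u / φr_n = 130 / 5.965 = 21.79 in total.
Per side: 21.79 / 2 = 10.9 in.
Round up → use L = 11 in on each side.

L = 11 in on each side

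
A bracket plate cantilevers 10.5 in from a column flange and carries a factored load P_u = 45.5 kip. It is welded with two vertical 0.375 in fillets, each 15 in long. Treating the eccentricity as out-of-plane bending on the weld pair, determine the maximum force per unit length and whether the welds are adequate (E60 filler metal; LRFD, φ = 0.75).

f_max ≈ 6.55 kip/in; adequate

E60XX → F_EXX = 60 ksi.
L_w = 2 × 15 = 30 in; section modulus (unit throat) S = 2 × L²/6 = 75 in².
Direct shear f_v = P/L_w = 45.5/30 = 1.517 kip/in.
Moment M = P × e = 45.5 × 10.5 = 477.75 kip·in; bending f_b = M/S = 6.37 kip/in.
f_max = √(f_v² + f_b²) = √(1.517² + 6.37²) = 6.548 kip/in.
φr_n = 0.75 × 0.6 × 60 × (0.707 × 0.375) = 7.158 kip/in → adequate.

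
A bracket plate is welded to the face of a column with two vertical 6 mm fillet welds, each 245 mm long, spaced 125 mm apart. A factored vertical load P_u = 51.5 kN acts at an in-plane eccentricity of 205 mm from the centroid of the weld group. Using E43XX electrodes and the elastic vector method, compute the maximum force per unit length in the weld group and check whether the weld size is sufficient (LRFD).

E43XX → F_EXX = 430 MPa.
Total weld length L_w = 490 mm. Treat welds as unit-width lines.
Polar moment about centroid: J = 2[d³/12 + d(b/2)²] = 2[245³/12 + 245×62.5²] = 4365000 mm³.
Direct shear f_v = P/L_w = 51.5×10³ / 490 = 105.1 N/mm (vertical).
Torsion M = P·e = 51.5×10³ × 205 = 10558000 N·mm.
Critical point at (x, y) = (62.5, 122.5) from centroid. f_tx = M·y/J = 296.3 N/mm; f_ty = M·x/J = 151.2 N/mm.
Resultant f_max = √[f_tx² + (f_v + f_ty)²] = √[296.3² + (105.1 + 151.2)²] = 391.7 N/mm.
Capacity per unit length: φr_n = 0.75 × 0.6 × 430 × (0.707 × 6) = 820.8 N/mm.
391.7 ≤ 820.8 → adequate.

f_max ≈ 392 N/mm; adequate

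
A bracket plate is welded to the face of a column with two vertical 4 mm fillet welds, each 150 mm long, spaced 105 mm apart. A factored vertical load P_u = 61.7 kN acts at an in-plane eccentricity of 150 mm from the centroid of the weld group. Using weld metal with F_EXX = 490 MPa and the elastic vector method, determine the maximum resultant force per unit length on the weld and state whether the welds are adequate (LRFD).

Total weld length L_w = 300 mm. Treat welds as unit-width lines.
Polar moment about centroid: J = 2[d³/12 + d(b/2)²] = 2[150³/12 + 150×52.5²] = 1389000 mm³.
Direct shear f_v = P/L_w = 61.7×10³ / 300 = 205.7 N/mm (vertical).
Torsion M = P·e = 61.7×10³ × 150 = 9255000 N·mm.
Critical point at (x, y) = (52.5, 75) from centroid. f_tx = M·y/J = 499.6 N/mm; f_ty = M·x/J = 349.7 N/mm.
Resultant f_max = √[f_tx² + (f_v + f_ty)²] = √[499.6² + (205.7 + 349.7)²] = 747 N/mm.
Capacity per unit length: φr_n = 0.75 × 0.6 × 490 × (0.707 × 4) = 623.6 N/mm.
747 > 623.6 → NOT adequate.

f_max ≈ 747 N/mm; NOT adequate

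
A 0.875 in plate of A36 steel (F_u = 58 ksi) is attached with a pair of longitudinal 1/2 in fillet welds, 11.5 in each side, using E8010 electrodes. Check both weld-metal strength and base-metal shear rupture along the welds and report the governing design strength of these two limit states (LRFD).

φR_n ≈ 293 kip (weld metal governs)

E80XX → F_EXX = 80 ksi.
t_e = 0.707 × 0.5 = 0.3535 in; L = 23 in.
Weld metal: φR_n = 0.75 × 0.6 × 80 × 0.3535 × 23 = 292.7 kip.
Base metal (shear rupture): φR_n = 0.75 × 0.6 × 58 × 0.875 × 23 = 525.3 kip.
Governing: weld metal.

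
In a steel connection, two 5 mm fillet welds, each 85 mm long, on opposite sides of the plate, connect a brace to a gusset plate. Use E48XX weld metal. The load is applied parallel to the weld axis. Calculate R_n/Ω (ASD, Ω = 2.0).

R_n/Ω ≈ 86.5 kN

E48XX → F_EXX = 480 MPa.
Effective throat t_e = 0.707 × 5 = 3.535 mm.
Total length L = 170 mm; A_we = 3.535 × 170 = 600.9 mm².
F_nw = 0.6 F_EXX = 0.6 × 480 = 288 MPa.
R_n = 288 × 600.9 × 10⁻³ = 173.1 kN; R_n/Ω = 173.1/2.0 = 86.54 kN.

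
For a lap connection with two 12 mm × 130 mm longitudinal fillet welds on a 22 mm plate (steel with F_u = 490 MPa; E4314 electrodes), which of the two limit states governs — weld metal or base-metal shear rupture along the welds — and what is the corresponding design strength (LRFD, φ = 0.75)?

φR_n ≈ 427 kN (weld metal governs)

E43XX → F_EXX = 430 MPa.
t_e = 0.707 × 12 = 8.484 mm; L = 260 mm.
Weld metal: φR_n = 0.75 × 0.6 × 430 × 8.484 × 260 × 10⁻³ = 426.8 kN.
Base metal (shear rupture): φR_n = 0.75 × 0.6 × 490 × 22 × 260 × 10⁻³ = 1261 kN.
Governing: weld metal.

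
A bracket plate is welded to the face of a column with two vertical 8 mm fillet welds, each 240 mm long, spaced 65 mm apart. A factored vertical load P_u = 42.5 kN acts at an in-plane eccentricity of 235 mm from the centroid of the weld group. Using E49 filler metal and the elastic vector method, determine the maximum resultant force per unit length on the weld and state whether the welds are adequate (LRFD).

f_max ≈ 473 N/mm; adequate

E49XX → F_EXX = 490 MPa.
Total weld length L_w = 480 mm. Treat welds as unit-width lines.
Polar moment about centroid: J = 2[d³/12 + d(b/2)²] = 2[240³/12 + 240×32.5²] = 2811000 mm³.
Direct shear f_v = P/L_w = 42.5×10³ / 480 = 88.54 N/mm (vertical).
Torsion M = P·e = 42.5×10³ × 235 = 9987500 N·mm.
Critical point at (x, y) = (32.5, 120) from centroid. f_tx = M·y/J = 426.4 N/mm; f_ty = M·x/J = 115.5 N/mm.
Resultant f_max = √[f_tx² + (f_v + f_ty)²] = √[426.4² + (88.54 + 115.5)²] = 472.7 N/mm.
Capacity per unit length: φr_n = 0.75 × 0.6 × 490 × (0.707 × 8) = 1247 N/mm.
472.7 ≤ 1247 → adequate.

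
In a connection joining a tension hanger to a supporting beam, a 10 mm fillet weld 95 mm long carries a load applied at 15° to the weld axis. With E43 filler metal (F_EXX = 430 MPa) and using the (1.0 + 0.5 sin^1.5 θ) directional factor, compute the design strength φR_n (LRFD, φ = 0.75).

φR_n ≈ 139 kN

t_e = 0.707 × 10 = 7.07 mm; A_we = 7.07 × 95 = 671.6 mm².
Directional factor: 1.0 + 0.5 sin^1.5(15°) = 1.066.
F_nw = 0.6 × 430 × 1.066 = 275 MPa.
φR_n = 0.75 × 275 × 671.6 × 10⁻³ = 138.5 kN.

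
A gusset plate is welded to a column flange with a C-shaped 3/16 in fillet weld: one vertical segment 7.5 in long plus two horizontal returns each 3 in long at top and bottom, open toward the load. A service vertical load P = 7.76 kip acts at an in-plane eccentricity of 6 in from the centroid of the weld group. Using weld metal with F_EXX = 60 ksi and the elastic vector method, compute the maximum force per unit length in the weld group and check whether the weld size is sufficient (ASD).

f_max ≈ 1.93 kip/in; adequate

Total weld length L_w = 13.5 in. Treat welds as unit-width lines.
Centroid: x̄ = 2×3×1.5 / 13.5 = 0.6667 in from the vertical weld.
Polar moment about centroid: J = I_x + I_y = [7.5³/12 + 2×3×3.75²] + [7.5×0.6667² + 2(3³/12 + 3×0.8333²)] = 131.5 in³.
Direct shear f_v = P/L_w = 7.76 / 13.5 = 0.5748 kip/in (vertical).
Torsion M = P·e = 7.76 × 6 = 46.56 kip·in.
Critical point at (x, y) = (2.333, 3.75) from centroid. f_tx = M·y/J = 1.327 kip/in; f_ty = M·x/J = 0.826 kip/in.
Resultant f_max = √[f_tx² + (f_v + f_ty)²] = √[1.327² + (0.5748 + 0.826)²] = 1.93 kip/in.
Capacity per unit length: r_n/Ω = (1/2.0) × 0.6 × 60 × (0.707 × 0.1875) = 2.386 kip/in.
1.93 ≤ 2.386 → adequate.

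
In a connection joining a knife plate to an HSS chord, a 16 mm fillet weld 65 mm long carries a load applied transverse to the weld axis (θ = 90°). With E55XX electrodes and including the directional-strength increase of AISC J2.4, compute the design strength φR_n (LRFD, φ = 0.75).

E55XX → F_EXX = 550 MPa.
t_e = 0.707 × 16 = 11.31 mm; A_we = 11.31 × 65 = 735.3 mm².
Directional factor: 1.0 + 0.5 sin^1.5(90°) = 1.5.
F_nw = 0.6 × 550 × 1.5 = 495 MPa.
φR_n = 0.75 × 495 × 735.3 × 10⁻³ = 273 kN.

φR_n ≈ 273 kN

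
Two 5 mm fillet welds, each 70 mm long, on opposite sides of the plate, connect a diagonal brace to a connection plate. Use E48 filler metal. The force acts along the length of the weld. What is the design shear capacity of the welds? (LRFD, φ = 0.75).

φR_n ≈ 107 kN

E48XX → F_EXX = 480 MPa.
Effective throat t_e = 0.707 × 5 = 3.535 mm.
Total length L = 140 mm; A_we = 3.535 × 140 = 494.9 mm².
F_nw = 0.6 F_EXX = 0.6 × 480 = 288 MPa.
φR_n = 0.75 × 288 × 494.9 × 10⁻³ = 106.9 kN.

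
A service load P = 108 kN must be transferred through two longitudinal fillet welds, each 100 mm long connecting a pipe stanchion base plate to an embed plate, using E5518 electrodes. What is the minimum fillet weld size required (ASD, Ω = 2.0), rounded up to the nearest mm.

E55XX → F_EXX = 550 MPa.
Total weld length L = 200 mm.
Required throat t_e = P × Ω / (0.6 F_EXX × L) = 108 × 2.0 / (0.6 × 550 × 200 × 10⁻³) = 3.273 mm.
Required leg w = t_e / 0.707 = 4.629 mm → use 5 mm.

w = 5 mm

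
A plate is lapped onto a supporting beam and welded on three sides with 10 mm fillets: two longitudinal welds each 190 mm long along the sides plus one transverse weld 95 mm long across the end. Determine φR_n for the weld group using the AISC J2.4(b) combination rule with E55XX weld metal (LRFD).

E55XX → F_EXX = 550 MPa.
t_e = 0.707 × 10 = 7.07 mm.
R_nwl = 0.6 × 550 × 7.07 × 380 × 10⁻³ = 886.6 kN (longitudinal, 2 welds).
R_nwt = 0.6 × 550 × 7.07 × 95 × 10⁻³ = 221.6 kN (transverse, base value).
(i) R_nwl + R_nwt = 1108 kN; (ii) 0.85 R_nwl + 1.5 R_nwt = 1086 kN.
R_n = max = 1108 kN [governs: (i)]; φR_n = 831.2 kN.

φR_n ≈ 831 kN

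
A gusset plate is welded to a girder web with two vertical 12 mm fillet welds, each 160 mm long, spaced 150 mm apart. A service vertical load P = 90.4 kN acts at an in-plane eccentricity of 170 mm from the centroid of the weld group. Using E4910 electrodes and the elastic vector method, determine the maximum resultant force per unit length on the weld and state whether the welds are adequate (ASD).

f_max ≈ 896 N/mm; adequate

E49XX → F_EXX = 490 MPa.
Total weld length L_w = 320 mm. Treat welds as unit-width lines.
Polar moment about centroid: J = 2[d³/12 + d(b/2)²] = 2[160³/12 + 160×75²] = 2483000 mm³.
Direct shear f_v = P/L_w = 90.4×10³ / 320 = 282.5 N/mm (vertical).
Torsion M = P·e = 90.4×10³ × 170 = 15368000 N·mm.
Critical point at (x, y) = (75, 80) from centroid. f_tx = M·y/J = 495.2 N/mm; f_ty = M·x/J = 464.3 N/mm.
Resultant f_max = √[f_tx² + (f_v + f_ty)²] = √[495.2² + (282.5 + 464.3)²] = 896 N/mm.
Capacity per unit length: r_n/Ω = (1/2.0) × 0.6 × 490 × (0.707 × 12) = 1247 N/mm.
896 ≤ 1247 → adequate.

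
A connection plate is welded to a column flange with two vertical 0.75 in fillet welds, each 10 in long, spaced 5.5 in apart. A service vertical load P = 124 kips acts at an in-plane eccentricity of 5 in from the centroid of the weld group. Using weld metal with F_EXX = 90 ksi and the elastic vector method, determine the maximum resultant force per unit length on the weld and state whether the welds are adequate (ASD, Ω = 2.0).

Total weld length L_w = 20 in. Treat welds as unit-width lines.
Polar moment about centroid: J = 2[d³/12 + d(b/2)²] = 2[10³/12 + 10×2.75²] = 317.9 in³.
Direct shear f_v = P/L_w = 124 / 20 = 6.2 kip/in (vertical).
Torsion M = P·e = 124 × 5 = 620 kip·in.
Critical point at (x, y) = (2.75, 5) from centroid. f_tx = M·y/J = 9.751 kip/in; f_ty = M·x/J = 5.363 kip/in.
Resultant f_max = √[f_tx² + (f_v + f_ty)²] = √[9.751² + (6.2 + 5.363)²] = 15.13 kip/in.
Capacity per unit length: r_n/Ω = (1/2.0) × 0.6 × 90 × (0.707 × 0.75) = 14.32 kip/in.
15.13 > 14.32 → NOT adequate.

f_max ≈ 15.1 kip/in; NOT adequate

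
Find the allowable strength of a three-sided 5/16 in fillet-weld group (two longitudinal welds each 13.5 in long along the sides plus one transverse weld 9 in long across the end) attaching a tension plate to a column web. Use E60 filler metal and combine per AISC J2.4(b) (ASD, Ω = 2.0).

R_n/Ω ≈ 145 kip

E60XX → F_EXX = 60 ksi.
t_e = 0.707 × 0.3125 = 0.2209 in.
R_nwl = 0.6 × 60 × 0.2209 × 27 = 214.8 kip (longitudinal, 2 welds).
R_nwt = 0.6 × 60 × 0.2209 × 9 = 71.58 kip (transverse, base value).
(i) R_nwl + R_nwt = 286.3 kip; (ii) 0.85 R_nwl + 1.5 R_nwt = 289.9 kip.
R_n = max = 289.9 kip [governs: (ii)]; R_n/Ω = 145 kip.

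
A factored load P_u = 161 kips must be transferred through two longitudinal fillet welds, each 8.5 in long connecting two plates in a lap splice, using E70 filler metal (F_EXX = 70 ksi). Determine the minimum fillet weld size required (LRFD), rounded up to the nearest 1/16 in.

Total weld length L = 17 in.
Required throat t_e = P_u / (φ × 0.6 F_EXX × L) = 161 / (0.75 × 0.6 × 70 × 17) = 0.3007 in.
Required leg w = t_e / 0.707 = 0.4253 in → use 7/16 in.

w = 7/16 in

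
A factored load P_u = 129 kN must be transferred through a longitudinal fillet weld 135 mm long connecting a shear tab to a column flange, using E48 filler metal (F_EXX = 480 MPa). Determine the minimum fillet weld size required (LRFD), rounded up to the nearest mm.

w = 7 mm

Total weld length L = 135 mm.
Required throat t_e = P_u / (φ × 0.6 F_EXX × L) = 129 / (0.75 × 0.6 × 480 × 135 × 10⁻³) = 4.424 mm.
Required leg w = t_e / 0.707 = 6.257 mm → use 7 mm.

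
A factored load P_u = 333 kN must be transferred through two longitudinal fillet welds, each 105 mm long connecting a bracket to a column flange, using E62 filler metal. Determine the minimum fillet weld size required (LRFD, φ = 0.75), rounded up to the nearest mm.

E62XX → F_EXX = 620 MPa.
Total weld length L = 210 mm.
Required throat t_e = P_u / (φ × 0.6 F_EXX × L) = 333 / (0.75 × 0.6 × 620 × 210 × 10⁻³) = 5.684 mm.
Required leg w = t_e / 0.707 = 8.039 mm → use 9 mm.

w = 9 mm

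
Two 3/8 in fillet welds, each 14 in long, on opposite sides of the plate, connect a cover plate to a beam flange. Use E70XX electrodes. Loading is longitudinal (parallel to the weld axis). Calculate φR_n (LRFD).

E70XX → F_EXX = 70 ksi.
Effective throat t_e = 0.707 × 0.375 = 0.2651 in.
Total length L = 28 in; A_we = 0.2651 × 28 = 7.423 in².
F_nw = 0.6 F_EXX = 0.6 × 70 = 42 ksi.
φR_n = 0.75 × 42 × 7.423 = 233.8 kip.

φR_n ≈ 234 kip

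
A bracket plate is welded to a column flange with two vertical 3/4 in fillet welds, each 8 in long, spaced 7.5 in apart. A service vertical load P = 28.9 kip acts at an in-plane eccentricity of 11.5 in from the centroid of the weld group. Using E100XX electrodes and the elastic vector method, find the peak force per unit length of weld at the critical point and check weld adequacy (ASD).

f_max ≈ 7.23 kip/in; adequate

E100XX → F_EXX = 100 ksi.
Total weld length L_w = 16 in. Treat welds as unit-width lines.
Polar moment about centroid: J = 2[d³/12 + d(b/2)²] = 2[8³/12 + 8×3.75²] = 310.3 in³.
Direct shear f_v = P/L_w = 28.9 / 16 = 1.806 kip/in (vertical).
Torsion M = P·e = 28.9 × 11.5 = 332.35 kip·in.
Critical point at (x, y) = (3.75, 4) from centroid. f_tx = M·y/J = 4.284 kip/in; f_ty = M·x/J = 4.016 kip/in.
Resultant f_max = √[f_tx² + (f_v + f_ty)²] = √[4.284² + (1.806 + 4.016)²] = 7.228 kip/in.
Capacity per unit length: r_n/Ω = (1/2.0) × 0.6 × 100 × (0.707 × 0.75) = 15.91 kip/in.
7.228 ≤ 15.91 → adequate.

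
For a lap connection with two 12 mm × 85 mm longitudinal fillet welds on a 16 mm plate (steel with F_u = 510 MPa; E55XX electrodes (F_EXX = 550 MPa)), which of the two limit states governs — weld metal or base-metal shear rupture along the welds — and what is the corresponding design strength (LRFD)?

t_e = 0.707 × 12 = 8.484 mm; L = 170 mm.
Weld metal: φR_n = 0.75 × 0.6 × 550 × 8.484 × 170 × 10⁻³ = 357 kN.
Base metal (shear rupture): φR_n = 0.75 × 0.6 × 510 × 16 × 170 × 10⁻³ = 624.2 kN.
Governing: weld metal.

φR_n ≈ 357 kN (weld metal governs)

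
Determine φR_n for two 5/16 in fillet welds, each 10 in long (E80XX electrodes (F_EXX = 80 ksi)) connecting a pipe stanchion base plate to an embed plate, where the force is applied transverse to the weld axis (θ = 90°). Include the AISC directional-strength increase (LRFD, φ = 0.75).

φR_n ≈ 239 kip

t_e = 0.707 × 0.3125 = 0.2209 in; A_we = 0.2209 × 20 = 4.419 in².
Directional factor: 1.0 + 0.5 sin^1.5(90°) = 1.5.
F_nw = 0.6 × 80 × 1.5 = 72 ksi.
φR_n = 0.75 × 72 × 4.419 = 238.6 kip.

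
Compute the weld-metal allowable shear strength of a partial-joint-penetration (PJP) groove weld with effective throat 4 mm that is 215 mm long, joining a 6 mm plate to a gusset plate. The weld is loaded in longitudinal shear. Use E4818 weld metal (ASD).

R_n/Ω ≈ 124 kN

E48XX → F_EXX = 480 MPa.
Effective throat (given) t_e = 4 mm.
A_we = 4 × 215 = 860 mm².
F_nw = 0.6 F_EXX = 288 MPa.
R_n/Ω = (288 × 860) / 2.0 × 10⁻³ = 123.8 kN.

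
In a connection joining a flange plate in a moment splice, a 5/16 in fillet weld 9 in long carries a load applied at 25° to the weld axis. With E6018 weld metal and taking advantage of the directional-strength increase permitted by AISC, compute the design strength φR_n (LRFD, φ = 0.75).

φR_n ≈ 61.1 kip

E60XX → F_EXX = 60 ksi.
t_e = 0.707 × 0.3125 = 0.2209 in; A_we = 0.2209 × 9 = 1.988 in².
Directional factor: 1.0 + 0.5 sin^1.5(25°) = 1.137.
F_nw = 0.6 × 60 × 1.137 = 40.95 ksi.
φR_n = 0.75 × 40.95 × 1.988 = 61.06 kip.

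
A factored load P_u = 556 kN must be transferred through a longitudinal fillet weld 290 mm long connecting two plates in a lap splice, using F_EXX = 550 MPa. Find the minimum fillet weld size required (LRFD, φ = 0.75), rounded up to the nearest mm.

Total weld length L = 290 mm.
Required throat t_e = P_u / (φ × 0.6 F_EXX × L) = 556 / (0.75 × 0.6 × 550 × 290 × 10⁻³) = 7.746 mm.
Required leg w = t_e / 0.707 = 10.96 mm → use 11 mm.

w = 11 mm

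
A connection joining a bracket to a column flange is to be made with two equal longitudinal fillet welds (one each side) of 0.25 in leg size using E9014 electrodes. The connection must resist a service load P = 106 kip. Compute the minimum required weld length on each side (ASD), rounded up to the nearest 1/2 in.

L = 11.5 in on each side

E90XX → F_EXX = 90 ksi.
Throat t_e = 0.707 × 0.25 = 0.1767 in.
r_n/Ω = (0.6 × 90 × 0.1767) / 2.0 = 4.772 kip/in.
L_req = P / (r_n/Ω) = 106 / 4.772 = 22.21 in total.
Per side: 22.21 / 2 = 11.11 in.
Round up → use L = 11.5 in on each side.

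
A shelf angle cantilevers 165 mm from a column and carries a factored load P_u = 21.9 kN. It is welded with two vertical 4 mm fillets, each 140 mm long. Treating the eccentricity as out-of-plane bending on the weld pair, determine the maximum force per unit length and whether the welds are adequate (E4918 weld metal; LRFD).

f_max ≈ 559 N/mm; adequate

E49XX → F_EXX = 490 MPa.
L_w = 2 × 140 = 280 mm; section modulus (unit throat) S = 2 × L²/6 = 6533 mm².
Direct shear f_v = P/L_w = 21.9×10³/280 = 78.21 N/mm.
Moment M = P × e = 21.9×10³ × 165 = 3613500 N·mm; bending f_b = M/S = 553.1 N/mm.
f_max = √(f_v² + f_b²) = √(78.21² + 553.1²) = 558.6 N/mm.
φr_n = 0.75 × 0.6 × 490 × (0.707 × 4) = 623.6 N/mm → adequate.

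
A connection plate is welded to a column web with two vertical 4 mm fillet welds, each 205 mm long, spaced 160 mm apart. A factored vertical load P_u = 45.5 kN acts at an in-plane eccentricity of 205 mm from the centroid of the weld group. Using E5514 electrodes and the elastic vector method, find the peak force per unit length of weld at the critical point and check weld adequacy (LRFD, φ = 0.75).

E55XX → F_EXX = 550 MPa.
Total weld length L_w = 410 mm. Treat welds as unit-width lines.
Polar moment about centroid: J = 2[d³/12 + d(b/2)²] = 2[205³/12 + 205×80²] = 4060000 mm³.
Direct shear f_v = P/L_w = 45.5×10³ / 410 = 111 N/mm (vertical).
Torsion M = P·e = 45.5×10³ × 205 = 9327500 N·mm.
Critical point at (x, y) = (80, 102.5) from centroid. f_tx = M·y/J = 235.5 N/mm; f_ty = M·x/J = 183.8 N/mm.
Resultant f_max = √[f_tx² + (f_v + f_ty)²] = √[235.5² + (111 + 183.8)²] = 377.3 N/mm.
Capacity per unit length: φr_n = 0.75 × 0.6 × 550 × (0.707 × 4) = 699.9 N/mm.
377.3 ≤ 699.9 → adequate.

f_max ≈ 377 N/mm; adequate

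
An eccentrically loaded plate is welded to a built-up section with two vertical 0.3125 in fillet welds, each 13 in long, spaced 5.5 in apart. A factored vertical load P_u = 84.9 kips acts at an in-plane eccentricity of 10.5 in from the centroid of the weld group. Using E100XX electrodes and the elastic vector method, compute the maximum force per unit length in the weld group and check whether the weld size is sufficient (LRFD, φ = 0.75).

E100XX → F_EXX = 100 ksi.
Total weld length L_w = 26 in. Treat welds as unit-width lines.
Polar moment about centroid: J = 2[d³/12 + d(b/2)²] = 2[13³/12 + 13×2.75²] = 562.8 in³.
Direct shear f_v = P/L_w = 84.9 / 26 = 3.265 kip/in (vertical).
Torsion M = P·e = 84.9 × 10.5 = 891.45 kip·in.
Critical point at (x, y) = (2.75, 6.5) from centroid. f_tx = M·y/J = 10.3 kip/in; f_ty = M·x/J = 4.356 kip/in.
Resultant f_max = √[f_tx² + (f_v + f_ty)²] = √[10.3² + (3.265 + 4.356)²] = 12.81 kip/in.
Capacity per unit length: φr_n = 0.75 × 0.6 × 100 × (0.707 × 0.3125) = 9.942 kip/in.
12.81 > 9.942 → NOT adequate.

f_max ≈ 12.8 kip/in; NOT adequate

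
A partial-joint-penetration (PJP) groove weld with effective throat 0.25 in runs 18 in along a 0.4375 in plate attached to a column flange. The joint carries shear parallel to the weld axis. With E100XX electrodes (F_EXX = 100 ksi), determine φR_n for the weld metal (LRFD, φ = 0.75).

φR_n ≈ 202 kips

Effective throat (given) t_e = 0.25 in.
A_we = 0.25 × 18 = 4.5 in².
F_nw = 0.6 F_EXX = 60 ksi.
φR_n = 0.75 × 60 × 4.5 = 202.5 kips.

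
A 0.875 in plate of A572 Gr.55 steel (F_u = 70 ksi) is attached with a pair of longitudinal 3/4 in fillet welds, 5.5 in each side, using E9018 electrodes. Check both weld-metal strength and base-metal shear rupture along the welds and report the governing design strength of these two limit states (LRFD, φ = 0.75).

φR_n ≈ 236 kip (weld metal governs)

E90XX → F_EXX = 90 ksi.
t_e = 0.707 × 0.75 = 0.5302 in; L = 11 in.
Weld metal: φR_n = 0.75 × 0.6 × 90 × 0.5302 × 11 = 236.2 kip.
Base metal (shear rupture): φR_n = 0.75 × 0.6 × 70 × 0.875 × 11 = 303.2 kip.
Governing: weld metal.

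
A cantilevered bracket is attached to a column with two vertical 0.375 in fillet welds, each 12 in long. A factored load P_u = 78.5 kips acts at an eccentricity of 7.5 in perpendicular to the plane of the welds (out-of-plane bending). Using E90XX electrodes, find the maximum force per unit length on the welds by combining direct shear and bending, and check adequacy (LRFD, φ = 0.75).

E90XX → F_EXX = 90 ksi.
L_w = 2 × 12 = 24 in; section modulus (unit throat) S = 2 × L²/6 = 48 in².
Direct shear f_v = P/L_w = 78.5/24 = 3.271 kip/in.
Moment M = P × e = 78.5 × 7.5 = 588.75 kip·in; bending f_b = M/S = 12.27 kip/in.
f_max = √(f_v² + f_b²) = √(3.271² + 12.27²) = 12.69 kip/in.
φr_n = 0.75 × 0.6 × 90 × (0.707 × 0.375) = 10.74 kip/in → NOT adequate.

f_max ≈ 12.7 kip/in; NOT adequate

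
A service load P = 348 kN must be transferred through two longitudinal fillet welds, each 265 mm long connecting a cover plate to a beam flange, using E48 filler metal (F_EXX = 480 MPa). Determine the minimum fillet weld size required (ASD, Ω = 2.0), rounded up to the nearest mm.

Total weld length L = 530 mm.
Required throat t_e = P × Ω / (0.6 F_EXX × L) = 348 × 2.0 / (0.6 × 480 × 530 × 10⁻³) = 4.56 mm.
Required leg w = t_e / 0.707 = 6.449 mm → use 7 mm.

w = 7 mm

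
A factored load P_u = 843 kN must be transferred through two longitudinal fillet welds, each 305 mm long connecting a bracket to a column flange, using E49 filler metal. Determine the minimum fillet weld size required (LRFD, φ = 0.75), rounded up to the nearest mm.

E49XX → F_EXX = 490 MPa.
Total weld length L = 610 mm.
Required throat t_e = P_u / (φ × 0.6 F_EXX × L) = 843 / (0.75 × 0.6 × 490 × 610 × 10⁻³) = 6.267 mm.
Required leg w = t_e / 0.707 = 8.865 mm → use 9 mm.

w = 9 mm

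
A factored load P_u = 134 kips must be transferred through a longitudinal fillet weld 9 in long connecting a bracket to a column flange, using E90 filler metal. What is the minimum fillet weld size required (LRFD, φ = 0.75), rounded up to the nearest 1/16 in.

w = 9/16 in

E90XX → F_EXX = 90 ksi.
Total weld length L = 9 in.
Required throat t_e = P_u / (φ × 0.6 F_EXX × L) = 134 / (0.75 × 0.6 × 90 × 9) = 0.3676 in.
Required leg w = t_e / 0.707 = 0.52 in → use 9/16 in.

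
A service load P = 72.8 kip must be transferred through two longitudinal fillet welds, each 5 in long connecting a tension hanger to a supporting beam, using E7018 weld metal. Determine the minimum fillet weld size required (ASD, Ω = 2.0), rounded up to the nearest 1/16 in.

w = 1/2 in

E70XX → F_EXX = 70 ksi.
Total weld length L = 10 in.
Required throat t_e = P × Ω / (0.6 F_EXX × L) = 72.8 × 2.0 / (0.6 × 70 × 10) = 0.3467 in.
Required leg w = t_e / 0.707 = 0.4903 in → use 1/2 in.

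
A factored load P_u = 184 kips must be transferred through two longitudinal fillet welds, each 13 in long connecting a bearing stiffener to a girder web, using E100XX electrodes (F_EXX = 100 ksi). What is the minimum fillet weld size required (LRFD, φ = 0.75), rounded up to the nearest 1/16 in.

Total weld length L = 26 in.
Required throat t_e = P_u / (φ × 0.6 F_EXX × L) = 184 / (0.75 × 0.6 × 100 × 26) = 0.1573 in.
Required leg w = t_e / 0.707 = 0.2224 in → use 1/4 in.

w = 1/4 in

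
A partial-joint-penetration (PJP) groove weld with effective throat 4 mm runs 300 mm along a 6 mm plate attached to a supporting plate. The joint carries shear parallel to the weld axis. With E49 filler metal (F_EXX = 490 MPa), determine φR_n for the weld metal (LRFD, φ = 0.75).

φR_n ≈ 265 kN

Effective throat (given) t_e = 4 mm.
A_we = 4 × 300 = 1200 mm².
F_nw = 0.6 F_EXX = 294 MPa.
φR_n = 0.75 × 294 × 1200 × 10⁻³ = 264.6 kN.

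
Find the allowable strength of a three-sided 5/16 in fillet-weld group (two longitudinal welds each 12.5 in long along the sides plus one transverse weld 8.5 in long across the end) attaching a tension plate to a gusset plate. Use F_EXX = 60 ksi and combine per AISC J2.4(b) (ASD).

R_n/Ω ≈ 135 kip

t_e = 0.707 × 0.3125 = 0.2209 in.
R_nwl = 0.6 × 60 × 0.2209 × 25 = 198.8 kip (longitudinal, 2 welds).
R_nwt = 0.6 × 60 × 0.2209 × 8.5 = 67.61 kip (transverse, base value).
(i) R_nwl + R_nwt = 266.5 kip; (ii) 0.85 R_nwl + 1.5 R_nwt = 270.4 kip.
R_n = max = 270.4 kip [governs: (ii)]; R_n/Ω = 135.2 kip.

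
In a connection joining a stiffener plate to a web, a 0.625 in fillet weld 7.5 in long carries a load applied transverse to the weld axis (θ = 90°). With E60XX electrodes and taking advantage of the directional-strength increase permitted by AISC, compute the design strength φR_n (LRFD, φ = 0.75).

E60XX → F_EXX = 60 ksi.
t_e = 0.707 × 0.625 = 0.4419 in; A_we = 0.4419 × 7.5 = 3.314 in².
Directional factor: 1.0 + 0.5 sin^1.5(90°) = 1.5.
F_nw = 0.6 × 60 × 1.5 = 54 ksi.
φR_n = 0.75 × 54 × 3.314 = 134.2 kips.

φR_n ≈ 134 kips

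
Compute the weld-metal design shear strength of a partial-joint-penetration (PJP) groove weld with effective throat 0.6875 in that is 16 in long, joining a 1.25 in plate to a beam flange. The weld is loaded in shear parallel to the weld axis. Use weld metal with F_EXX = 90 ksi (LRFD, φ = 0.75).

φR_n ≈ 446 kips

Effective throat (given) t_e = 0.6875 in.
A_we = 0.6875 × 16 = 11 in².
F_nw = 0.6 F_EXX = 54 ksi.
φR_n = 0.75 × 54 × 11 = 445.5 kips.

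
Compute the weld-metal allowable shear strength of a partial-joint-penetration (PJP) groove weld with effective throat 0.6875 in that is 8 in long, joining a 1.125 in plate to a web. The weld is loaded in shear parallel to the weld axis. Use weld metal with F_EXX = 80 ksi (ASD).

Effective throat (given) t_e = 0.6875 in.
A_we = 0.6875 × 8 = 5.5 in².
F_nw = 0.6 F_EXX = 48 ksi.
R_n/Ω = (48 × 5.5) / 2.0 = 132 kip.

R_n/Ω ≈ 132 kip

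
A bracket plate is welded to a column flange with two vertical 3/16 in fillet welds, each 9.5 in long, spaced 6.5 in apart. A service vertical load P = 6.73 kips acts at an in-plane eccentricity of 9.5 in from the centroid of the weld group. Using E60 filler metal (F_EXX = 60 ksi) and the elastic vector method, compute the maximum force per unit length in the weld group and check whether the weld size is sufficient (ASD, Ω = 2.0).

Total weld length L_w = 19 in. Treat welds as unit-width lines.
Polar moment about centroid: J = 2[d³/12 + d(b/2)²] = 2[9.5³/12 + 9.5×3.25²] = 343.6 in³.
Direct shear f_v = P/L_w = 6.73 / 19 = 0.3542 kip/in (vertical).
Torsion M = P·e = 6.73 × 9.5 = 63.935 kip·in.
Critical point at (x, y) = (3.25, 4.75) from centroid. f_tx = M·y/J = 0.8839 kip/in; f_ty = M·x/J = 0.6048 kip/in.
Resultant f_max = √[f_tx² + (f_v + f_ty)²] = √[0.8839² + (0.3542 + 0.6048)²] = 1.304 kip/in.
Capacity per unit length: r_n/Ω = (1/2.0) × 0.6 × 60 × (0.707 × 0.1875) = 2.386 kip/in.
1.304 ≤ 2.386 → adequate.

f_max ≈ 1.3 kip/in; adequate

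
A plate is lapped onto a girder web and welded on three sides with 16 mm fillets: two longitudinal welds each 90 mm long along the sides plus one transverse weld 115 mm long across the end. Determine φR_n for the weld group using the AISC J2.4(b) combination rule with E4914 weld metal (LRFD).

E49XX → F_EXX = 490 MPa.
t_e = 0.707 × 16 = 11.31 mm.
R_nwl = 0.6 × 490 × 11.31 × 180 × 10⁻³ = 598.6 kN (longitudinal, 2 welds).
R_nwt = 0.6 × 490 × 11.31 × 115 × 10⁻³ = 382.5 kN (transverse, base value).
(i) R_nwl + R_nwt = 981.1 kN; (ii) 0.85 R_nwl + 1.5 R_nwt = 1083 kN.
R_n = max = 1083 kN [governs: (ii)]; φR_n = 811.9 kN.

φR_n ≈ 812 kN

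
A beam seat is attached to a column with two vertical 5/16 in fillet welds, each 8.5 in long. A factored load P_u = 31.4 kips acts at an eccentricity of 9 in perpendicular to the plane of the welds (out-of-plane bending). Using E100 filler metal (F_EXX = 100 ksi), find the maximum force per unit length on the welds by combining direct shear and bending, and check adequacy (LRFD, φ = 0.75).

L_w = 2 × 8.5 = 17 in; section modulus (unit throat) S = 2 × L²/6 = 24.08 in².
Direct shear f_v = P/L_w = 31.4/17 = 1.847 kip/in.
Moment M = P × e = 31.4 × 9 = 282.6 kip·in; bending f_b = M/S = 11.73 kip/in.
f_max = √(f_v² + f_b²) = √(1.847² + 11.73²) = 11.88 kip/in.
φr_n = 0.75 × 0.6 × 100 × (0.707 × 0.3125) = 9.942 kip/in → NOT adequate.

f_max ≈ 11.9 kip/in; NOT adequate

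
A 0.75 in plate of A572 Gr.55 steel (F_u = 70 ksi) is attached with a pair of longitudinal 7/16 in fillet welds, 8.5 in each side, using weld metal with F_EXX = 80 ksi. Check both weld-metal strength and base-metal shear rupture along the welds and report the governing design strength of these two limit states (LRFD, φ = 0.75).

t_e = 0.707 × 0.4375 = 0.3093 in; L = 17 in.
Weld metal: φR_n = 0.75 × 0.6 × 80 × 0.3093 × 17 = 189.3 kip.
Base metal (shear rupture): φR_n = 0.75 × 0.6 × 70 × 0.75 × 17 = 401.6 kip.
Governing: weld metal.

φR_n ≈ 189 kip (weld metal governs)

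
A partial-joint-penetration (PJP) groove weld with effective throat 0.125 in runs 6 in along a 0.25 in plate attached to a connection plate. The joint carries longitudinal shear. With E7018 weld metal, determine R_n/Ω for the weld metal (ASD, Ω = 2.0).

R_n/Ω ≈ 15.8 kip

E70XX → F_EXX = 70 ksi.
Effective throat (given) t_e = 0.125 in.
A_we = 0.125 × 6 = 0.75 in².
F_nw = 0.6 F_EXX = 42 ksi.
R_n/Ω = (42 × 0.75) / 2.0 = 15.75 kip.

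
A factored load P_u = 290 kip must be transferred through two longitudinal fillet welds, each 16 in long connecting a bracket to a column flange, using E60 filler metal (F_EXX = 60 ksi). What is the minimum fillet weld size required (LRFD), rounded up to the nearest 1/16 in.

w = 1/2 in

Total weld length L = 32 in.
Required throat t_e = P_u / (φ × 0.6 F_EXX × L) = 290 / (0.75 × 0.6 × 60 × 32) = 0.3356 in.
Required leg w = t_e / 0.707 = 0.4747 in → use 1/2 in.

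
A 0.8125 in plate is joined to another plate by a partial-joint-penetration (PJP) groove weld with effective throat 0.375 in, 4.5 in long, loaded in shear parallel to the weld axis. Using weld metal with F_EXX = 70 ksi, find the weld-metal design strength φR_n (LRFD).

φR_n ≈ 53.2 kip

Effective throat (given) t_e = 0.375 in.
A_we = 0.375 × 4.5 = 1.688 in².
F_nw = 0.6 F_EXX = 42 ksi.
φR_n = 0.75 × 42 × 1.688 = 53.16 kip.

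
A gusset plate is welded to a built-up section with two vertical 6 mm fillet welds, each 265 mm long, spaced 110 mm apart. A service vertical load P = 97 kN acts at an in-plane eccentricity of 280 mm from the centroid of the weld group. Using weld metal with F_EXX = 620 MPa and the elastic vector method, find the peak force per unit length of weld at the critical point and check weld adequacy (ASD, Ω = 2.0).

f_max ≈ 914 N/mm; NOT adequate

Total weld length L_w = 530 mm. Treat welds as unit-width lines.
Polar moment about centroid: J = 2[d³/12 + d(b/2)²] = 2[265³/12 + 265×55²] = 4705000 mm³.
Direct shear f_v = P/L_w = 97×10³ / 530 = 183 N/mm (vertical).
Torsion M = P·e = 97×10³ × 280 = 27160000 N·mm.
Critical point at (x, y) = (55, 132.5) from centroid. f_tx = M·y/J = 764.9 N/mm; f_ty = M·x/J = 317.5 N/mm.
Resultant f_max = √[f_tx² + (f_v + f_ty)²] = √[764.9² + (183 + 317.5)²] = 914.1 N/mm.
Capacity per unit length: r_n/Ω = (1/2.0) × 0.6 × 620 × (0.707 × 6) = 789 N/mm.
914.1 > 789 → NOT adequate.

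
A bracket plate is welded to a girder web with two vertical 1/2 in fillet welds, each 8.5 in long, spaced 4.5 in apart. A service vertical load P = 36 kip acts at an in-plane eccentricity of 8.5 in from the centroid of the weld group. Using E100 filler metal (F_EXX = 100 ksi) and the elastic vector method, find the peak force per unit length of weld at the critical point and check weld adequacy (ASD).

f_max ≈ 9 kip/in; adequate

Total weld length L_w = 17 in. Treat welds as unit-width lines.
Polar moment about centroid: J = 2[d³/12 + d(b/2)²] = 2[8.5³/12 + 8.5×2.25²] = 188.4 in³.
Direct shear f_v = P/L_w = 36 / 17 = 2.118 kip/in (vertical).
Torsion M = P·e = 36 × 8.5 = 306 kip·in.
Critical point at (x, y) = (2.25, 4.25) from centroid. f_tx = M·y/J = 6.902 kip/in; f_ty = M·x/J = 3.654 kip/in.
Resultant f_max = √[f_tx² + (f_v + f_ty)²] = √[6.902² + (2.118 + 3.654)²] = 8.997 kip/in.
Capacity per unit length: r_n/Ω = (1/2.0) × 0.6 × 100 × (0.707 × 0.5) = 10.6 kip/in.
8.997 ≤ 10.6 → adequate.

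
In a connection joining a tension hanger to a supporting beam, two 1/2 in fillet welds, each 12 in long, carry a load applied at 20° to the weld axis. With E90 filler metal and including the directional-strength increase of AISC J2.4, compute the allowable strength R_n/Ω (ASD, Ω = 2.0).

R_n/Ω ≈ 252 kips

E90XX → F_EXX = 90 ksi.
t_e = 0.707 × 0.5 = 0.3535 in; A_we = 0.3535 × 24 = 8.484 in².
Directional factor: 1.0 + 0.5 sin^1.5(20°) = 1.1.
F_nw = 0.6 × 90 × 1.1 = 59.4 ksi.
R_n/Ω = (59.4 × 8.484) / 2.0 = 252 kips.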